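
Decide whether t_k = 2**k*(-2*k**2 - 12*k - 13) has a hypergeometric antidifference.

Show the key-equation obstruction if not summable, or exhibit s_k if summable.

Yes. s_k = 2**k*(-2*k**2 - 4*k - 1).

Compute t_(k+1)/t_k: get 2*(2*k**2 + 16*k + 27)/(2*k**2 + 12*k + 13).
Factor: A=2; B=1; C=k**2 + 6*k + 13/2.
Solve (2)·f(k+1) − (1)·f(k) = k**2 + 6*k + 13/2.
Degrees (0,0,2) ⇒ d ≤ 2.
Match coefficients ⇒ f(k) = (2*k**2 + 4*k + 1)/2.
Then R = B(k−1)f/C = (2*k**2 + 4*k + 1)/(2*k**2 + 12*k + 13), so s_k = R(k)·t_k = 2**k*(-2*k**2 - 4*k - 1).
Δs = 2**k*(-2*k**2 - 12*k - 13), as required.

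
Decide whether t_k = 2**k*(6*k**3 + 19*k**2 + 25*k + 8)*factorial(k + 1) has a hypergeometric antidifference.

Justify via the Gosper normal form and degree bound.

Yes. s_k = 2**k*k*(3*k - 1)*factorial(k + 1).

r(k) = 2*(6*k**4 + 49*k**3 + 155*k**2 + 220*k + 116)/(6*k**3 + 19*k**2 + 25*k + 8) after simplifying.
Normal form (A,B,C) = (2*k + 4, 1, k**3 + 19*k**2/6 + 25*k/6 + 4/3).
Need (2*k + 4)·f(k+1) − (1)·f(k) = k**3 + 19*k**2/6 + 25*k/6 + 4/3.
deg f ≤ 2 (via 1,0,3).
Match coefficients ⇒ f(k) = k*(3*k - 1)/6.
Then R = B(k−1)f/C = k*(3*k - 1)/(6*k**3 + 19*k**2 + 25*k + 8), so s_k = R(k)·t_k = 2**k*k*(3*k - 1)*factorial(k + 1).
Check: Δs_k = 2**k*(6*k**3 + 19*k**2 + 25*k + 8)*factorial(k + 1). ✓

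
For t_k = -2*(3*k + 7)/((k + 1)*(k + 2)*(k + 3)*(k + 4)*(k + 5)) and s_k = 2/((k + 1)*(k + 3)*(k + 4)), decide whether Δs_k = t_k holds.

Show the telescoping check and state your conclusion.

valid; difference matches t_k

s_(k+1) = 2/((k + 2)*(k + 4)*(k + 5))
s_(k+1) − s_k = 2*(-3*k - 7)/(k**5 + 15*k**4 + 85*k**3 + 225*k**2 + 274*k + 120)
(s_(k+1) − s_k) − t_k = 0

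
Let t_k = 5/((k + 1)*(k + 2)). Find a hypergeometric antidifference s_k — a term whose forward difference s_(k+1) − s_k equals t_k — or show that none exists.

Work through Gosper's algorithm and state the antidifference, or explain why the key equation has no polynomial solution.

s_k = 5*k/(k + 1)

Step 1: r(k) = (k + 1)/(k + 3).
So A=k + 1 and B=k + 3, with C=1.
f must satisfy (k + 1)·f(k+1) − (k + 2)·f(k) = 1.
From deg A=1, deg B=1, deg C=0: d=1.
Match coefficients ⇒ f(k) = k.
Get s_k = R·t_k = 5*k/(k + 1) with R(k) = B(k−1)f(k)/C(k) = k*(k + 2).
Δs = 5/(k**2 + 3*k + 2), as required.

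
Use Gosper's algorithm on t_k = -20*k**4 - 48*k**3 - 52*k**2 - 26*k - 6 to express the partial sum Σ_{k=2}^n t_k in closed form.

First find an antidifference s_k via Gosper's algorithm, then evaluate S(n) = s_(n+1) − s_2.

Compute t_(k+1)/t_k: get (10*k**4 + 64*k**3 + 158*k**2 + 177*k + 76)/(10*k**4 + 24*k**3 + 26*k**2 + 13*k + 3).
Gosper form: A/B · C(k+1)/C(k) with A=1, B=1, C=k**4 + 12*k**3/5 + 13*k**2/5 + 13*k/10 + 3/10.
Set up (1)·f(k+1) − (1)·f(k) − (k**4 + 12*k**3/5 + 13*k**2/5 + 13*k/10 + 3/10) = 0.
Degrees (0,0,4) ⇒ d ≤ 5.
Solving with deg f ≤ 5: f(k) = k*(4*k**4 + 2*k**3 - k + 1)/20.
Then R = B(k−1)f/C = k*(4*k**4 + 2*k**3 - k + 1)/(2*(10*k**4 + 24*k**3 + 26*k**2 + 13*k + 3)), so s_k = R(k)·t_k = k*(-4*k**4 - 2*k**3 + k - 1).
s_(k+1) − s_k = -20*k**4 - 48*k**3 - 52*k**2 - 26*k - 6 = t_k.
Σ_(k=2)^n t_k = s_(n+1) − s_(2) = (-4*n**5 - 22*n**4 - 48*n**3 - 51*n**2 - 27*n - 6) − (-158), i.e. -4*n**5 - 22*n**4 - 48*n**3 - 51*n**2 - 27*n + 152.

S(n) = -4*n**5 - 22*n**4 - 48*n**3 - 51*n**2 - 27*n + 152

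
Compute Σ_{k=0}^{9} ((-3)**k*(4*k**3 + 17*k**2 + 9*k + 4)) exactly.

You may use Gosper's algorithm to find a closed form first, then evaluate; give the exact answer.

Σ = -69146378

Compute t_(k+1)/t_k: get 3*(-4*k**3 - 29*k**2 - 55*k - 34)/(4*k**3 + 17*k**2 + 9*k + 4).
Normal form (A,B,C) = (-3, 1, k**3 + 17*k**2/4 + 9*k/4 + 1).
Need (-3)·f(k+1) − (1)·f(k) = k**3 + 17*k**2/4 + 9*k/4 + 1.
deg f ≤ 3 (via 0,0,3).
Solve for f: f(k) = -(k**3 + 2*k**2 - 3*k + 1)/4 (degree 3 ≤ 3).
So s_k = (B(k−1)f/C)·t_k = (-(k**3 + 2*k**2 - 3*k + 1)/(4*k**3 + 17*k**2 + 9*k + 4))·t_k = (-3)**k*(-k**3 - 2*k**2 + 3*k - 1).
Verify: (-3)**k*(4*k**3 + 17*k**2 + 9*k + 4) matches t_k.
Sum = s_(10) − s_(0); s_(10) = -69146379, s_(0) = -1 ⇒ -69146378.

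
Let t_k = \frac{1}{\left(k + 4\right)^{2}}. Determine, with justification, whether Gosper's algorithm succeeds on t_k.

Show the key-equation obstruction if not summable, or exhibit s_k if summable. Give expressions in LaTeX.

No — the linear system for f has no solution.

r(k) = (k + 4)**2/(k + 5)**2 after simplifying.
So A=k**2 + 8*k + 16 and B=k**2 + 10*k + 25, with C=1.
Need (k**2 + 8*k + 16)·f(k+1) − (k**2 + 8*k + 16)·f(k) = 1.
deg f ≤ 0 (via 2,2,0).
Generic f = c0 gives residual -1; -1 = 0 cannot hold, so t_k is not Gosper-summable.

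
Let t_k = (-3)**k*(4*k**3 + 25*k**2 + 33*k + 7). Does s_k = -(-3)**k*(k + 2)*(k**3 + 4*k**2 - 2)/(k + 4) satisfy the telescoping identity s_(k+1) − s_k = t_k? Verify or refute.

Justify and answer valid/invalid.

Invalid: residual (-3)**k*(-8*k**4 - 84*k**3 - 274*k**2 - 278*k - 52)/(k**2 + 9*k + 20) ≠ 0.

s_(k+1) = 3*(-3)**k*(k + 3)*((k + 1)**3 + 4*(k + 1)**2 - 2)/(k + 5)
s_(k+1) − s_k = (-3)**k*(4*k**5 + 53*k**4 + 254*k**3 + 530*k**2 + 445*k + 88)/(k**2 + 9*k + 20)
(s_(k+1) − s_k) − t_k = (-3)**k*(-8*k**4 - 84*k**3 - 274*k**2 - 278*k - 52)/(k**2 + 9*k + 20)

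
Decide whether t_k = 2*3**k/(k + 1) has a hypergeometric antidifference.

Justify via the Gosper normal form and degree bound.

Step 1: r(k) = 3*(k + 1)/(k + 2).
A = 3*k + 3, B = k + 2, C = 1.
f must satisfy (3*k + 3)·f(k+1) − (k + 1)·f(k) = 1.
Degrees (1,1,0) ⇒ d ≤ -1.
d = -1 < 0 ⇒ no nonzero polynomial f; not summable.

No; the degree bound rules out any f.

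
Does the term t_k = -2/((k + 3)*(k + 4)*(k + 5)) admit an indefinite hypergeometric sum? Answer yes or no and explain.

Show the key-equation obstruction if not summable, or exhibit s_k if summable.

Yes. s_k = k*(-k - 7)/(12*(k + 3)*(k + 4)).

Step 1: r(k) = (k + 3)/(k + 6).
So A=k + 3 and B=k + 6, with C=1.
Key eq: (k + 3)·f(k+1) = (k + 5)·f(k) + (1).
deg f ≤ 2 (via 1,1,0).
A polynomial solution: f(k) = k*(k + 7)/24.
Certificate R = B(k−1)f/C = k*(k + 5)*(k + 7)/24 gives s_k = k*(-k - 7)/(12*(k + 3)*(k + 4)).
s_(k+1) − s_k = -2/(k**3 + 12*k**2 + 47*k + 60) = t_k.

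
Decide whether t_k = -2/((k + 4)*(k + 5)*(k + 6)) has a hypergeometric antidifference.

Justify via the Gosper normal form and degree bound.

Yes. s_k = k*(-k - 9)/(20*(k + 4)*(k + 5)).

t_(k+1)/t_k = (k + 4)/(k + 7).
A = k + 4, B = k + 7, C = 1.
f must satisfy (k + 4)·f(k+1) − (k + 6)·f(k) = 1.
Degrees (1,1,0) ⇒ d ≤ 2.
Solving with deg f ≤ 2: f(k) = k*(k + 9)/40.
R(k) = B(k−1)·f(k)/C(k) = k*(k + 6)*(k + 9)/40; s_k = R·t_k = k*(-k - 9)/(20*(k + 4)*(k + 5)).
Verify: -2/(k**3 + 15*k**2 + 74*k + 120) matches t_k.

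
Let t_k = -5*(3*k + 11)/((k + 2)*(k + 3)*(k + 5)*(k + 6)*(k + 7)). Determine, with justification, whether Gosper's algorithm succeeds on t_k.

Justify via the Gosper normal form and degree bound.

Yes. s_k = k*(-k**2 - 13*k - 52)/(12*(k**3 + 13*k**2 + 52*k + 60)).

Step 1: r(k) = (k + 2)*(k + 5)*(3*k + 14)/((k + 4)*(k + 8)*(3*k + 11)).
Factor: A=k + 2; B=k + 8; C=k**2 + 23*k/3 + 44/3.
Set up (k + 2)·f(k+1) − (k + 7)·f(k) − (k**2 + 23*k/3 + 44/3) = 0.
From deg A=1, deg B=1, deg C=2: d=5.
Match coefficients ⇒ f(k) = k*(k + 3)*(k + 4)*(k**2 + 13*k + 52)/180.
R(k) = B(k−1)·f(k)/C(k) = k*(k + 3)*(k + 7)*(k**2 + 13*k + 52)/(60*(3*k + 11)); s_k = R·t_k = k*(-k**2 - 13*k - 52)/(12*(k**3 + 13*k**2 + 52*k + 60)).
Δs = 5*(-3*k - 11)/(k**5 + 23*k**4 + 203*k**3 + 853*k**2 + 1692*k + 1260), as required.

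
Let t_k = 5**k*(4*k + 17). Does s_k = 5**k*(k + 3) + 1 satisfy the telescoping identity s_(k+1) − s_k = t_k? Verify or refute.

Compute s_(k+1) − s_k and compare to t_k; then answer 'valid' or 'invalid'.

s_(k+1) = 5**(k + 1)*(k + 4) + 1
s_(k+1) − s_k = 5**k*(4*k + 17)
(s_(k+1) − s_k) − t_k = 0

Valid — Δs_k = t_k.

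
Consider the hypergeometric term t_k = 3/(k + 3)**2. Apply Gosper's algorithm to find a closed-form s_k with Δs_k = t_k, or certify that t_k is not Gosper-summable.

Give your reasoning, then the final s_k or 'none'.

r(k) = (k + 3)**2/(k + 4)**2 after simplifying.
Factor: A=k**2 + 6*k + 9; B=k**2 + 8*k + 16; C=1.
Need (k**2 + 6*k + 9)·f(k+1) − (k**2 + 6*k + 9)·f(k) = 1.
deg f ≤ 0 (via 2,2,0).
f = c0 ⇒ A·f(k+1) − B(k−1)·f(k) − C = -1. The system {-1 = 0} is inconsistent; no antidifference.

not Gosper-summable; s_k does not exist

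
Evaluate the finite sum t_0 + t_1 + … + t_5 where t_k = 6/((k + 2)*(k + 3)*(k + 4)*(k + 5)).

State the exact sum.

Σ = 29/360

t_(k+1)/t_k = (k + 2)/(k + 6).
Factor: A=k + 2; B=k + 6; C=1.
Set up (k + 2)·f(k+1) − (k + 5)·f(k) − (1) = 0.
d = 3 from the (1,1,0) case.
Match coefficients ⇒ f(k) = k*(k**2 + 9*k + 26)/72.
Then R = B(k−1)f/C = k*(k + 5)*(k**2 + 9*k + 26)/72, so s_k = R(k)·t_k = k*(k**2 + 9*k + 26)/(12*(k + 2)*(k + 3)*(k + 4)).
Δs = 6/(k**4 + 14*k**3 + 71*k**2 + 154*k + 120), as required.
Σ_(k=0)^(5) t_k = s_(6) − s_(0) = 29/360 − (0) = 29/360.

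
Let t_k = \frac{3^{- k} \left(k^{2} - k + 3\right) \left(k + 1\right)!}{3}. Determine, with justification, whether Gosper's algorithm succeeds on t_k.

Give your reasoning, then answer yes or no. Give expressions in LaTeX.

Yes. s_k = 3^{- k} \left(k - 1\right) \left(k + 1\right)!.

t_(k+1)/t_k = (k + 2)*(-k + (k + 1)**2 + 2)/(3*(k**2 - k + 3)).
So A=k/3 + 2/3 and B=1, with C=k**2 - k + 3.
Need (k/3 + 2/3)·f(k+1) − (1)·f(k) = k**2 - k + 3.
Bound: deg f ≤ 1.
Solve for f: f(k) = 3*(k - 1) (degree 1 ≤ 1).
Get s_k = R·t_k = (k - 1)*factorial(k + 1)/3**k with R(k) = B(k−1)f(k)/C(k) = 3*(k - 1)/(k**2 - k + 3).
Check: Δs_k = (k**2 - k + 3)*factorial(k + 1)/(3*3**k). ✓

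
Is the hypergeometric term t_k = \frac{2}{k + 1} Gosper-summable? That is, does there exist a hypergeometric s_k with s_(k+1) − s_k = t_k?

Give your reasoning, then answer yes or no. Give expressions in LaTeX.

No — the linear system for f has no solution.

r(k) = (k + 1)/(k + 2) after simplifying.
Factor: A=k + 1; B=k + 2; C=1.
Need (k + 1)·f(k+1) − (k + 1)·f(k) = 1.
Bound: deg f ≤ 0.
Put f(k) = c0: A·f(k+1) − B(k−1)·f(k) − C = -1; need -1 = 0 — inconsistent ⇒ no f, not summable.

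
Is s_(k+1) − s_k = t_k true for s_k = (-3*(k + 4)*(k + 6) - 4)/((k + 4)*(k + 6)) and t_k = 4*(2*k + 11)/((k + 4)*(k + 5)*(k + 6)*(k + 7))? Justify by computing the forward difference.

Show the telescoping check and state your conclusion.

Valid: the claim telescopes to t_k.

s_(k+1) = (-3*(k + 5)*(k + 7) - 4)/((k + 5)*(k + 7))
s_(k+1) − s_k = 4*(2*k + 11)/(k**4 + 22*k**3 + 179*k**2 + 638*k + 840)
(s_(k+1) − s_k) − t_k = 0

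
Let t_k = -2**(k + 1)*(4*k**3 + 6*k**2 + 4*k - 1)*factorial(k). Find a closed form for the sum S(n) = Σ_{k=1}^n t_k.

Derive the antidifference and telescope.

t_(k+1)/t_k = 2*(4*k**4 + 22*k**3 + 46*k**2 + 41*k + 13)/(4*k**3 + 6*k**2 + 4*k - 1).
A = 2*k + 2, B = 1, C = k**3 + 3*k**2/2 + k - 1/4.
f must satisfy (2*k + 2)·f(k+1) − (1)·f(k) = k**3 + 3*k**2/2 + k - 1/4.
d = 2 from the (1,0,3) case.
A polynomial solution: f(k) = (2*k**2 - 2*k - 1)/4.
Certificate R = B(k−1)f/C = (2*k**2 - 2*k - 1)/(4*k**3 + 6*k**2 + 4*k - 1) gives s_k = 2**(k + 1)*(-2*k**2 + 2*k + 1)*factorial(k).
Check: Δs_k = -2**(k + 1)*(4*k**3 + 6*k**2 + 4*k - 1)*factorial(k). ✓
s_(n+1) = -2**(n + 2)*(2*n**2 + 2*n - 1)*factorial(n + 1) and s_(1) = 4, so S(n) = -8*2**n*n**3*factorial(n) - 16*2**n*n**2*factorial(n) - 4*2**n*n*factorial(n) + 4*2**n*factorial(n) - 4.

S(n) = -8*2**n*n**3*factorial(n) - 16*2**n*n**2*factorial(n) - 4*2**n*n*factorial(n) + 4*2**n*factorial(n) - 4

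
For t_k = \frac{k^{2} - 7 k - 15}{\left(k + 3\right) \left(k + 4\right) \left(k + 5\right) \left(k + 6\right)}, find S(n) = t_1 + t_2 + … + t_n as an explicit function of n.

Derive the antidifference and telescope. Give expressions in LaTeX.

S(n) = \frac{n \left(- n^{2} - 55 n - 154\right)}{40 \left(n^{3} + 15 n^{2} + 74 n + 120\right)}

The ratio is (k**3 - 2*k**2 - 36*k - 63)/(k**3 - 64*k - 105).
Normal form (A,B,C) = (k + 3, k + 7, k**2 - 7*k - 15).
Set up (k + 3)·f(k+1) − (k + 6)·f(k) − (k**2 - 7*k - 15) = 0.
d = 3 from the (1,1,2) case.
Solving with deg f ≤ 3: f(k) = -k*(k**2 + 27*k + 47)/15.
Get s_k = R·t_k = k*(-k**2 - 27*k - 47)/(15*(k + 3)*(k + 4)*(k + 5)) with R(k) = B(k−1)f(k)/C(k) = -k*(k + 6)*(k**2 + 27*k + 47)/(15*(k**2 - 7*k - 15)).
Verify: (k**2 - 7*k - 15)/(k**4 + 18*k**3 + 119*k**2 + 342*k + 360) matches t_k.
Telescope: S(n) = s_(n+1) − s_(1) = (-n**3 - 30*n**2 - 104*n - 75)/(15*(n**3 + 15*n**2 + 74*n + 120)) − (-1/24) = n*(-n**2 - 55*n - 154)/(40*(n**3 + 15*n**2 + 74*n + 120)).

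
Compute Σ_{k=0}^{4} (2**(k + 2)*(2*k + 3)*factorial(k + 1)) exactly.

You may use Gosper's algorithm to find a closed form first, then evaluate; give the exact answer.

Σ = 92156

The ratio is 2*(k + 2)*(2*k + 5)/(2*k + 3).
So A=2*k + 4 and B=1, with C=k + 3/2.
Need (2*k + 4)·f(k+1) − (1)·f(k) = k + 3/2.
d = 0 from the (1,0,1) case.
Match coefficients ⇒ f(k) = 1/2.
Then R = B(k−1)f/C = 1/(2*k + 3), so s_k = R(k)·t_k = 2**(k + 2)*factorial(k + 1).
s_(k+1) − s_k = 2**(k + 2)*(2*k + 3)*factorial(k + 1) = t_k.
Telescoping: Σ = s_(5) − s_(0) = 92160 − (4) = 92156.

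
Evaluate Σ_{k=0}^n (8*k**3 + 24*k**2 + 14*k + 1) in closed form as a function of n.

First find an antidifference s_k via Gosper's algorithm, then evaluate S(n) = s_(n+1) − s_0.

r(k) = (8*k**3 + 48*k**2 + 86*k + 47)/(8*k**3 + 24*k**2 + 14*k + 1) after simplifying.
Take A(k)=1, B(k)=1, C(k)=k**3 + 3*k**2 + 7*k/4 + 1/8.
f must satisfy (1)·f(k+1) − (1)·f(k) = k**3 + 3*k**2 + 7*k/4 + 1/8.
From deg A=0, deg B=0, deg C=3: d=4.
Match coefficients ⇒ f(k) = k*(2*k**3 + 4*k**2 - 3*k - 2)/8.
R(k) = B(k−1)·f(k)/C(k) = k*(2*k**3 + 4*k**2 - 3*k - 2)/(8*k**3 + 24*k**2 + 14*k + 1); s_k = R·t_k = k*(2*k**3 + 4*k**2 - 3*k - 2).
Check: Δs_k = 8*k**3 + 24*k**2 + 14*k + 1. ✓
Evaluate: s_(n+1) = 2*n**4 + 12*n**3 + 21*n**2 + 12*n + 1; subtract s_(0) = 0 ⇒ S(n) = 2*n**4 + 12*n**3 + 21*n**2 + 12*n + 1.

S(n) = 2*n**4 + 12*n**3 + 21*n**2 + 12*n + 1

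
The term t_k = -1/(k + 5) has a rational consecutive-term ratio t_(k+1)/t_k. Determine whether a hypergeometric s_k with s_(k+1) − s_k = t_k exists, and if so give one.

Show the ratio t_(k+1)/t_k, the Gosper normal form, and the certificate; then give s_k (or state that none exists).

none — t_k is not Gosper-summable

Ratio r(k) = (k + 5)/(k + 6).
Factor: A=k + 5; B=k + 6; C=1.
f must satisfy (k + 5)·f(k+1) − (k + 5)·f(k) = 1.
From deg A=1, deg B=1, deg C=0: d=0.
Put f(k) = c0: A·f(k+1) − B(k−1)·f(k) − C = -1; need -1 = 0 — inconsistent ⇒ no f, not summable.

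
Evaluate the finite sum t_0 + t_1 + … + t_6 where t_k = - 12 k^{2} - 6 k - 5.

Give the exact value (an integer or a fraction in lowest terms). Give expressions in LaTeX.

Σ = -1253

Step 1: r(k) = (12*k**2 + 30*k + 23)/(12*k**2 + 6*k + 5).
Normal form (A,B,C) = (1, 1, k**2 + k/2 + 5/12).
Need (1)·f(k+1) − (1)·f(k) = k**2 + k/2 + 5/12.
deg f ≤ 3 (via 0,0,2).
A polynomial solution: f(k) = k*(4*k**2 - 3*k + 4)/12.
R(k) = B(k−1)·f(k)/C(k) = k*(4*k**2 - 3*k + 4)/(12*k**2 + 6*k + 5); s_k = R·t_k = k*(-4*k**2 + 3*k - 4).
Check: Δs_k = -12*k**2 - 6*k - 5. ✓
Evaluate s at k=7 and k=0: -1253 and 0; difference -1253.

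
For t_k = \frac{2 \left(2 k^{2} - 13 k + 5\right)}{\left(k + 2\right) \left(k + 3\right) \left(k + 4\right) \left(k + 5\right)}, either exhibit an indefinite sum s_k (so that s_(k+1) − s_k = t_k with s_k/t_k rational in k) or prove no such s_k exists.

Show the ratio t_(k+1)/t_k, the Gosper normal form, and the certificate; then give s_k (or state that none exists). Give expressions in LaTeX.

s_k = \frac{k \left(k^{2} - 15 k + 44\right)}{6 \left(k + 2\right) \left(k + 3\right) \left(k + 4\right)}

Compute t_(k+1)/t_k: get (2*k**3 - 5*k**2 - 24*k - 12)/(2*k**3 - k**2 - 73*k + 30).
Take A(k)=k + 2, B(k)=k + 6, C(k)=k**2 - 13*k/2 + 5/2.
Set up (k + 2)·f(k+1) − (k + 5)·f(k) − (k**2 - 13*k/2 + 5/2) = 0.
Degrees (1,1,2) ⇒ d ≤ 3.
A polynomial solution: f(k) = k*(k - 11)*(k - 4)/24.
Get s_k = R·t_k = k*(k**2 - 15*k + 44)/(6*(k + 2)*(k + 3)*(k + 4)) with R(k) = B(k−1)f(k)/C(k) = k*(k - 11)*(k - 4)*(k + 5)/(12*(2*k**2 - 13*k + 5)).
s_(k+1) − s_k = 2*(2*k**2 - 13*k + 5)/(k**4 + 14*k**3 + 71*k**2 + 154*k + 120) = t_k.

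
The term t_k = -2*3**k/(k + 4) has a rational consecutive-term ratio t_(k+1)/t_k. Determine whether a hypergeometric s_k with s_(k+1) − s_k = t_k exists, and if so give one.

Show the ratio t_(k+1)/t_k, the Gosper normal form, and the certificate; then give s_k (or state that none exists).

none (Gosper's algorithm certifies no s_k)

Ratio r(k) = 3*(k + 4)/(k + 5).
A = 3*k + 12, B = k + 5, C = 1.
Key eq: (3*k + 12)·f(k+1) = (k + 4)·f(k) + (1).
Degrees (1,1,0) ⇒ d ≤ -1.
Negative degree bound (-1): no f exists, t_k not Gosper-summable.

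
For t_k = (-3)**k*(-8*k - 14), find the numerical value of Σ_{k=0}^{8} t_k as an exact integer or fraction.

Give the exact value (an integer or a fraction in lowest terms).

Compute t_(k+1)/t_k: get 3*(-4*k - 11)/(4*k + 7).
A = -3, B = 1, C = k + 7/4.
Set up (-3)·f(k+1) − (1)·f(k) − (k + 7/4) = 0.
From deg A=0, deg B=0, deg C=1: d=1.
Solve for f: f(k) = -(k + 1)/4 (degree 1 ≤ 1).
R(k) = B(k−1)·f(k)/C(k) = -(k + 1)/(4*k + 7); s_k = R·t_k = 2*(-3)**k*(k + 1).
Check: Δs_k = (-3)**k*(-8*k - 14). ✓
Evaluate s at k=9 and k=0: -393660 and 2; difference -393662.

Σ = -393662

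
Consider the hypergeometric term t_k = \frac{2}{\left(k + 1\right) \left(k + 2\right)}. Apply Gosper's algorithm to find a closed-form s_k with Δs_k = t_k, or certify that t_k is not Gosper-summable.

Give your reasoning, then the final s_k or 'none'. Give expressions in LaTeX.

s_k = \frac{2 k}{k + 1}

r(k) = (k + 1)/(k + 3) after simplifying.
So A=k + 1 and B=k + 3, with C=1.
Key eq: (k + 1)·f(k+1) = (k + 2)·f(k) + (1).
Bound: deg f ≤ 1.
Coefficient equations give f(k) = k.
So s_k = (B(k−1)f/C)·t_k = (k*(k + 2))·t_k = 2*k/(k + 1).
Verify: 2/(k**2 + 3*k + 2) matches t_k.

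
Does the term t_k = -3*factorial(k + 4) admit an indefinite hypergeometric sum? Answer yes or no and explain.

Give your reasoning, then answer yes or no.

The ratio is k + 5.
So A=k + 5 and B=1, with C=1.
Set up (k + 5)·f(k+1) − (1)·f(k) − (1) = 0.
Degrees (1,0,0) ⇒ d ≤ -1.
deg f ≤ -1 is impossible — no certificate.

No — t_k has no hypergeometric antidifference.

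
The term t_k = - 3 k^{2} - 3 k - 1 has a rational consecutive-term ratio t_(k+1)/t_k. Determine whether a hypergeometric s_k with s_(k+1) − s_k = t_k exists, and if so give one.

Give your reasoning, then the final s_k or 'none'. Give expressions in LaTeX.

s_k = - k^{3}

t_(k+1)/t_k = (3*k**2 + 9*k + 7)/(3*k**2 + 3*k + 1).
Take A(k)=1, B(k)=1, C(k)=k**2 + k + 1/3.
Solve (1)·f(k+1) − (1)·f(k) = k**2 + k + 1/3.
deg f ≤ 3 (via 0,0,2).
A polynomial solution: f(k) = k**3/3.
Certificate R = B(k−1)f/C = k**3/(3*k**2 + 3*k + 1) gives s_k = -k**3.
Verify: k**3 - (k + 1)**3 matches t_k.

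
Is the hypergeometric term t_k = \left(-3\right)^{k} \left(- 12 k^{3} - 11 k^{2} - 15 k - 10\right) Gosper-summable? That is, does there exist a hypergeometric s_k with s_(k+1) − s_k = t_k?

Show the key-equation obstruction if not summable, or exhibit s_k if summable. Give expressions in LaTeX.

Yes. s_k = \left(-3\right)^{k} \left(3 k^{3} - 4 k^{2} + 3 k + 1\right).

Ratio r(k) = 3*(-12*k**3 - 47*k**2 - 73*k - 48)/(12*k**3 + 11*k**2 + 15*k + 10).
So A=-3 and B=1, with C=k**3 + 11*k**2/12 + 5*k/4 + 5/6.
Set up (-3)·f(k+1) − (1)·f(k) − (k**3 + 11*k**2/12 + 5*k/4 + 5/6) = 0.
Degrees (0,0,3) ⇒ d ≤ 3.
Solving with deg f ≤ 3: f(k) = -(3*k**3 - 4*k**2 + 3*k + 1)/12.
Then R = B(k−1)f/C = -(3*k**3 - 4*k**2 + 3*k + 1)/(12*k**3 + 11*k**2 + 15*k + 10), so s_k = R(k)·t_k = (-3)**k*(3*k**3 - 4*k**2 + 3*k + 1).
Verify: (-3)**k*(-12*k**3 - 11*k**2 - 15*k - 10) matches t_k.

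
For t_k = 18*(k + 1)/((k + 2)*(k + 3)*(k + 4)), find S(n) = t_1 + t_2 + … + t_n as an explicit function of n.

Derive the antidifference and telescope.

S(n) = 3*n*(5*n + 11)/(4*(n**2 + 7*n + 12))

Step 1: r(k) = (k + 2)**2/((k + 1)*(k + 5)).
Take A(k)=k + 2, B(k)=k + 5, C(k)=k + 1.
Need (k + 2)·f(k+1) − (k + 4)·f(k) = k + 1.
Degrees (1,1,1) ⇒ d ≤ 2.
Coefficient equations give f(k) = k*(k + 1)/4.
Get s_k = R·t_k = 9*k*(k + 1)/(2*(k + 2)*(k + 3)) with R(k) = B(k−1)f(k)/C(k) = k*(k + 4)/4.
Check: Δs_k = 18*(k + 1)/(k**3 + 9*k**2 + 26*k + 24). ✓
Telescope: S(n) = s_(n+1) − s_(1) = 9*(n**2 + 3*n + 2)/(2*(n**2 + 7*n + 12)) − (3/4) = 3*n*(5*n + 11)/(4*(n**2 + 7*n + 12)).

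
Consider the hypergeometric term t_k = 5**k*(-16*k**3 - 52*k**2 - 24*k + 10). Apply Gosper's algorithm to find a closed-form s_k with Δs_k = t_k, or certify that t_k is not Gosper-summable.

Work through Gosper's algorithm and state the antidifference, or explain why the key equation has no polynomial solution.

Ratio r(k) = 5*(8*k**3 + 50*k**2 + 88*k + 41)/(8*k**3 + 26*k**2 + 12*k - 5).
Normal form (A,B,C) = (5, 1, k**3 + 13*k**2/4 + 3*k/2 - 5/8).
Set up (5)·f(k+1) − (1)·f(k) − (k**3 + 13*k**2/4 + 3*k/2 - 5/8) = 0.
Bound: deg f ≤ 3.
A polynomial solution: f(k) = k*(2*k**2 - k - 2)/8.
Certificate R = B(k−1)f/C = k*(2*k**2 - k - 2)/(8*k**3 + 26*k**2 + 12*k - 5) gives s_k = 2*5**k*k*(-2*k**2 + k + 2).
Verify: 5**k*(-16*k**3 - 52*k**2 - 24*k + 10) matches t_k.

s_k = 2*5**k*k*(-2*k**2 + k + 2)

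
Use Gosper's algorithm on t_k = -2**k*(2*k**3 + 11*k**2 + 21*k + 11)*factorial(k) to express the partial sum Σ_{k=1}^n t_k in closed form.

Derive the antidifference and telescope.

S(n) = -2*2**n*n**3*factorial(n) - 12*2**n*n**2*factorial(n) - 24*2**n*n*factorial(n) - 14*2**n*factorial(n) + 14

Step 1: r(k) = 2*(2*k**4 + 19*k**3 + 66*k**2 + 94*k + 45)/(2*k**3 + 11*k**2 + 21*k + 11).
Normal form (A,B,C) = (2*k + 2, 1, k**3 + 11*k**2/2 + 21*k/2 + 11/2).
f must satisfy (2*k + 2)·f(k+1) − (1)·f(k) = k**3 + 11*k**2/2 + 21*k/2 + 11/2.
From deg A=1, deg B=0, deg C=3: d=2.
A polynomial solution: f(k) = (k**2 + 3*k + 3)/2.
Get s_k = R·t_k = -2**k*(k**2 + 3*k + 3)*factorial(k) with R(k) = B(k−1)f(k)/C(k) = (k**2 + 3*k + 3)/(2*k**3 + 11*k**2 + 21*k + 11).
s_(k+1) − s_k = -2**k*(2*k**3 + 11*k**2 + 21*k + 11)*factorial(k) = t_k.
Evaluate: s_(n+1) = -2**(n + 1)*(n**2 + 5*n + 7)*factorial(n + 1); subtract s_(1) = -14 ⇒ S(n) = -2*2**n*n**3*factorial(n) - 12*2**n*n**2*factorial(n) - 24*2**n*n*factorial(n) - 14*2**n*factorial(n) + 14.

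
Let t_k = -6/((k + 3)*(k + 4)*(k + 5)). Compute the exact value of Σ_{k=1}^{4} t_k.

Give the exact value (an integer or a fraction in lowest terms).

Σ = -13/120

Ratio r(k) = (k + 3)/(k + 6).
A = k + 3, B = k + 6, C = 1.
Need (k + 3)·f(k+1) − (k + 5)·f(k) = 1.
d = 2 from the (1,1,0) case.
Solving with deg f ≤ 2: f(k) = k*(k + 7)/24.
Then R = B(k−1)f/C = k*(k + 5)*(k + 7)/24, so s_k = R(k)·t_k = k*(-k - 7)/(4*(k + 3)*(k + 4)).
s_(k+1) − s_k = -6/(k**3 + 12*k**2 + 47*k + 60) = t_k.
Σ_(k=1)^(4) t_k = s_(5) − s_(1) = -5/24 − (-1/10) = -13/120.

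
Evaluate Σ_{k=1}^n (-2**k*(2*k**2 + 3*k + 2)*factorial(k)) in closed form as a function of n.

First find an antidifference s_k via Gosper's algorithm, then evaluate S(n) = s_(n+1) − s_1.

The ratio is 2*(2*k**3 + 9*k**2 + 14*k + 7)/(2*k**2 + 3*k + 2).
Factor: A=2*k + 2; B=1; C=k**2 + 3*k/2 + 1.
Solve (2*k + 2)·f(k+1) − (1)·f(k) = k**2 + 3*k/2 + 1.
d = 1 from the (1,0,2) case.
Match coefficients ⇒ f(k) = k/2.
R(k) = B(k−1)·f(k)/C(k) = k/(2*k**2 + 3*k + 2); s_k = R·t_k = -2**k*k*factorial(k).
Δs = -2**k*(2*k**2 + 3*k + 2)*factorial(k), as required.
s_(n+1) = -2**(n + 1)*(n + 1)*factorial(n + 1) and s_(1) = -2, so S(n) = -2*2**n*n**2*factorial(n) - 4*2**n*n*factorial(n) - 2*2**n*factorial(n) + 2.

S(n) = -2*2**n*n**2*factorial(n) - 4*2**n*n*factorial(n) - 2*2**n*factorial(n) + 2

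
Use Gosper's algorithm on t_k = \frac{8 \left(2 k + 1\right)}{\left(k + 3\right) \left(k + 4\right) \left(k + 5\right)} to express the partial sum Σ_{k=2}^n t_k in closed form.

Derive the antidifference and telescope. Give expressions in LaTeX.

S(n) = \frac{2 \left(n^{2} + n - 2\right)}{n^{2} + 9 n + 20}

The ratio is (k + 3)*(2*k + 3)/((k + 6)*(2*k + 1)).
Take A(k)=k + 3, B(k)=k + 6, C(k)=k + 1/2.
Solve (k + 3)·f(k+1) − (k + 5)·f(k) = k + 1/2.
Degrees (1,1,1) ⇒ d ≤ 2.
Solve for f: f(k) = k*(7*k + 1)/48 (degree 2 ≤ 2).
Get s_k = R·t_k = k*(7*k + 1)/(3*(k + 3)*(k + 4)) with R(k) = B(k−1)f(k)/C(k) = k*(k + 5)*(7*k + 1)/(24*(2*k + 1)).
Check: Δs_k = 8*(2*k + 1)/(k**3 + 12*k**2 + 47*k + 60). ✓
Evaluate: s_(n+1) = (7*n**2 + 15*n + 8)/(3*(n**2 + 9*n + 20)); subtract s_(2) = 1/3 ⇒ S(n) = 2*(n**2 + n - 2)/(n**2 + 9*n + 20).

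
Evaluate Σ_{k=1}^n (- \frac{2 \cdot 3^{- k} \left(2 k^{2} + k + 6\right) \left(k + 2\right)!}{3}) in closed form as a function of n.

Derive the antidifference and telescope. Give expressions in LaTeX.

Ratio r(k) = (k + 3)*(k + 2*(k + 1)**2 + 7)/(3*(2*k**2 + k + 6)).
Normal form (A,B,C) = (k/3 + 1, 1, k**2 + k/2 + 3).
Set up (k/3 + 1)·f(k+1) − (1)·f(k) − (k**2 + k/2 + 3) = 0.
d = 1 from the (1,0,2) case.
Coefficient equations give f(k) = 3*(2*k - 1)/2.
Certificate R = B(k−1)f/C = 3*(2*k - 1)/(2*k**2 + k + 6) gives s_k = -2*(2*k - 1)*factorial(k + 2)/3**k.
Δs = -2*(2*k**2 + k + 6)*factorial(k + 2)/(3*3**k), as required.
Evaluate: s_(n+1) = -2*3**(-n - 1)*(2*n + 1)*factorial(n + 3); subtract s_(1) = -4 ⇒ S(n) = 4 - 4*n*factorial(n + 3)/(3*3**n) - 2*factorial(n + 3)/(3*3**n).

S(n) = 4 - \frac{4 \cdot 3^{- n} n \left(n + 3\right)!}{3} - \frac{2 \cdot 3^{- n} \left(n + 3\right)!}{3}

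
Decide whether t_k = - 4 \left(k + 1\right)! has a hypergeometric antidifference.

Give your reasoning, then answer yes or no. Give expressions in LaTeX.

No. Not Gosper-summable.

Ratio r(k) = k + 2.
Factor: A=k + 2; B=1; C=1.
Need (k + 2)·f(k+1) − (1)·f(k) = 1.
Bound: deg f ≤ -1.
Negative degree bound (-1): no f exists, t_k not Gosper-summable.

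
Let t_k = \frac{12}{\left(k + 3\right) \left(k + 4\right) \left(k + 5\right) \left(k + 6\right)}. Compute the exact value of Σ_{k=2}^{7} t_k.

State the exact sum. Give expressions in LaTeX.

r(k) = (k + 3)/(k + 7) after simplifying.
So A=k + 3 and B=k + 7, with C=1.
f must satisfy (k + 3)·f(k+1) − (k + 6)·f(k) = 1.
deg f ≤ 3 (via 1,1,0).
A polynomial solution: f(k) = k*(k**2 + 12*k + 47)/180.
So s_k = (B(k−1)f/C)·t_k = (k*(k + 6)*(k**2 + 12*k + 47)/180)·t_k = k*(k**2 + 12*k + 47)/(15*(k + 3)*(k + 4)*(k + 5)).
Verify: 12/(k**4 + 18*k**3 + 119*k**2 + 342*k + 360) matches t_k.
Evaluate s at k=8 and k=2: 46/715 and 1/21; difference 251/15015.

Σ = 251/15015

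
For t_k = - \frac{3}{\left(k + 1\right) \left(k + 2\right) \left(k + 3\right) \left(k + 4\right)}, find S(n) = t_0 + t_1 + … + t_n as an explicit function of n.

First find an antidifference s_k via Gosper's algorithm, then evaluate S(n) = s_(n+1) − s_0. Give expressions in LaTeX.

Step 1: r(k) = (k + 1)/(k + 5).
Factor: A=k + 1; B=k + 5; C=1.
Need (k + 1)·f(k+1) − (k + 4)·f(k) = 1.
Degrees (1,1,0) ⇒ d ≤ 3.
Solving with deg f ≤ 3: f(k) = k*(k**2 + 6*k + 11)/18.
Then R = B(k−1)f/C = k*(k + 4)*(k**2 + 6*k + 11)/18, so s_k = R(k)·t_k = k*(-k**2 - 6*k - 11)/(6*(k + 1)*(k + 2)*(k + 3)).
Δs = -3/(k**4 + 10*k**3 + 35*k**2 + 50*k + 24), as required.
Telescope: S(n) = s_(n+1) − s_(0) = (-n**3 - 9*n**2 - 26*n - 18)/(6*(n**3 + 9*n**2 + 26*n + 24)) − (0) = (-n**3 - 9*n**2 - 26*n - 18)/(6*(n**3 + 9*n**2 + 26*n + 24)).

S(n) = \frac{- n^{3} - 9 n^{2} - 26 n - 18}{6 \left(n^{3} + 9 n^{2} + 26 n + 24\right)}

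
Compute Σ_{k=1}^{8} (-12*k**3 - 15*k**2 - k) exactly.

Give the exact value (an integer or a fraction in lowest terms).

t_(k+1)/t_k = (12*k**3 + 51*k**2 + 67*k + 28)/(k*(12*k**2 + 15*k + 1)).
Normal form (A,B,C) = (1, 1, k**3 + 5*k**2/4 + k/12).
Key eq: (1)·f(k+1) = (1)·f(k) + (k**3 + 5*k**2/4 + k/12).
Bound: deg f ≤ 4.
A polynomial solution: f(k) = k*(k - 1)*(3*k**2 + 2*k - 2)/12.
R(k) = B(k−1)·f(k)/C(k) = (k - 1)*(3*k**2 + 2*k - 2)/(12*k**2 + 15*k + 1); s_k = R·t_k = k*(-3*k**3 + k**2 + 4*k - 2).
Check: Δs_k = k*(-12*k**2 - 15*k - 1). ✓
Sum = s_(9) − s_(1); s_(9) = -18648, s_(1) = 0 ⇒ -18648.

Σ = -18648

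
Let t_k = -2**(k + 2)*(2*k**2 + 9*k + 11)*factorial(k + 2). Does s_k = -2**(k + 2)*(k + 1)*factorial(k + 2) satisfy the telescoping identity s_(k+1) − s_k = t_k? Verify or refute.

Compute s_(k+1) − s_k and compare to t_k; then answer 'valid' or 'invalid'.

s_(k+1) = -2**(k + 3)*(k + 2)*factorial(k + 3)
s_(k+1) − s_k = -2**(k + 2)*(2*k**2 + 9*k + 11)*factorial(k + 2)
(s_(k+1) − s_k) − t_k = 0

Valid: the claim telescopes to t_k.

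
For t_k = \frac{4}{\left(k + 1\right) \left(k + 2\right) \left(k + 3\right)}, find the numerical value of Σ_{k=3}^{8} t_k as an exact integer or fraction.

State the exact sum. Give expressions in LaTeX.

Compute t_(k+1)/t_k: get (k + 1)/(k + 4).
So A=k + 1 and B=k + 4, with C=1.
Need (k + 1)·f(k+1) − (k + 3)·f(k) = 1.
deg f ≤ 2 (via 1,1,0).
Solving with deg f ≤ 2: f(k) = k*(k + 3)/4.
Get s_k = R·t_k = k*(k + 3)/((k + 1)*(k + 2)) with R(k) = B(k−1)f(k)/C(k) = k*(k + 3)**2/4.
s_(k+1) − s_k = 4/(k**3 + 6*k**2 + 11*k + 6) = t_k.
Evaluate s at k=9 and k=3: 54/55 and 9/10; difference 9/110.

Σ = 9/110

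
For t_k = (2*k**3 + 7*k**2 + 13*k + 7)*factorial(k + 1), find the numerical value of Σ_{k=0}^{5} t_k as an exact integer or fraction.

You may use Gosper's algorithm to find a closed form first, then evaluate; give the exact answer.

The ratio is (2*k**4 + 17*k**3 + 59*k**2 + 95*k + 58)/(2*k**3 + 7*k**2 + 13*k + 7).
Gosper form: A/B · C(k+1)/C(k) with A=k + 2, B=1, C=k**3 + 7*k**2/2 + 13*k/2 + 7/2.
Key eq: (k + 2)·f(k+1) = (1)·f(k) + (k**3 + 7*k**2/2 + 13*k/2 + 7/2).
From deg A=1, deg B=0, deg C=3: d=2.
Solving with deg f ≤ 2: f(k) = (2*k**2 + k + 1)/2.
Certificate R = B(k−1)f/C = (2*k**2 + k + 1)/(2*k**3 + 7*k**2 + 13*k + 7) gives s_k = (2*k**2 + k + 1)*factorial(k + 1).
Check: Δs_k = (2*k**3 + 7*k**2 + 13*k + 7)*factorial(k + 1). ✓
Σ_(k=0)^(5) t_k = s_(6) − s_(0) = 398160 − (1) = 398159.

Σ = 398159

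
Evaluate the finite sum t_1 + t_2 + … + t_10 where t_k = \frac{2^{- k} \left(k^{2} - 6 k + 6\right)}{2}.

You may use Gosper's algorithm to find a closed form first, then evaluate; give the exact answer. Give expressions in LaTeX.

Compute t_(k+1)/t_k: get (-6*k + (k + 1)**2)/(2*(k**2 - 6*k + 6)).
Gosper form: A/B · C(k+1)/C(k) with A=1/2, B=1, C=k**2 - 6*k + 6.
Key eq: (1/2)·f(k+1) = (1)·f(k) + (k**2 - 6*k + 6).
Bound: deg f ≤ 2.
Coefficient equations give f(k) = -2*(k - 3)*(k - 1).
So s_k = (B(k−1)f/C)·t_k = (-2*(k - 3)*(k - 1)/(k**2 - 6*k + 6))·t_k = (-k**2 + 4*k - 3)/2**k.
Δs = (k**2 - 6*k + 6)/(2*2**k), as required.
Sum = s_(11) − s_(1); s_(11) = -5/128, s_(1) = 0 ⇒ -5/128.

Σ = -5/128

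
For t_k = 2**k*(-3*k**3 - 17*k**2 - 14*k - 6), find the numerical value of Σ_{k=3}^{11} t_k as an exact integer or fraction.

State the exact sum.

Σ = -20651440

Ratio r(k) = 2*(3*k**3 + 26*k**2 + 57*k + 40)/(3*k**3 + 17*k**2 + 14*k + 6).
So A=2 and B=1, with C=k**3 + 17*k**2/3 + 14*k/3 + 2.
Need (2)·f(k+1) − (1)·f(k) = k**3 + 17*k**2/3 + 14*k/3 + 2.
Bound: deg f ≤ 3.
Coefficient equations give f(k) = (3*k**3 - k**2 + 2)/3.
Certificate R = B(k−1)f/C = (3*k**3 - k**2 + 2)/(3*k**3 + 17*k**2 + 14*k + 6) gives s_k = 2**k*(-3*k**3 + k**2 - 2).
Verify: 2**k*(-3*k**3 - 17*k**2 - 14*k - 6) matches t_k.
Evaluate s at k=12 and k=3: -20652032 and -592; difference -20651440.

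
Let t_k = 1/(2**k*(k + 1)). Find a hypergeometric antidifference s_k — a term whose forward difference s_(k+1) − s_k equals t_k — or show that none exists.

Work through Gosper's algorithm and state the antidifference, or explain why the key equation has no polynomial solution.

t_(k+1)/t_k = (k + 1)/(2*(k + 2)).
Normal form (A,B,C) = (k/2 + 1/2, k + 2, 1).
Key eq: (k/2 + 1/2)·f(k+1) = (k + 1)·f(k) + (1).
d = -1 from the (1,1,0) case.
deg f ≤ -1 is impossible — no certificate.

no hypergeometric antidifference exists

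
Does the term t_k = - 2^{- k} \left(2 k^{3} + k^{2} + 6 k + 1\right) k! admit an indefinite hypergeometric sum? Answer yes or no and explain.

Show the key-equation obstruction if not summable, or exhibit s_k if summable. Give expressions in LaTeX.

Yes. s_k = - 2^{1 - k} k \left(2 k - 1\right) k!.

r(k) = (k + 1)*(6*k + 2*(k + 1)**3 + (k + 1)**2 + 7)/(2*(2*k**3 + k**2 + 6*k + 1)) after simplifying.
Take A(k)=k/2 + 1/2, B(k)=1, C(k)=k**3 + k**2/2 + 3*k + 1/2.
Key eq: (k/2 + 1/2)·f(k+1) = (1)·f(k) + (k**3 + k**2/2 + 3*k + 1/2).
d = 2 from the (1,0,3) case.
Coefficient equations give f(k) = k*(2*k - 1).
Certificate R = B(k−1)f/C = 2*k*(2*k - 1)/(2*k**3 + k**2 + 6*k + 1) gives s_k = -2**(1 - k)*k*(2*k - 1)*factorial(k).
s_(k+1) − s_k = -(2*k**3 + k**2 + 6*k + 1)*factorial(k)/2**k = t_k.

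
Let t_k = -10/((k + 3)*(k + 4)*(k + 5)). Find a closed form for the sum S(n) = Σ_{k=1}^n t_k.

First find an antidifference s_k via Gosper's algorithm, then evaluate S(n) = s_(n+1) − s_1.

S(n) = n*(-n - 9)/(4*(n**2 + 9*n + 20))

Ratio r(k) = (k + 3)/(k + 6).
So A=k + 3 and B=k + 6, with C=1.
Solve (k + 3)·f(k+1) − (k + 5)·f(k) = 1.
From deg A=1, deg B=1, deg C=0: d=2.
Solve for f: f(k) = k*(k + 7)/24 (degree 2 ≤ 2).
Certificate R = B(k−1)f/C = k*(k + 5)*(k + 7)/24 gives s_k = 5*k*(-k - 7)/(12*(k + 3)*(k + 4)).
s_(k+1) − s_k = -10/(k**3 + 12*k**2 + 47*k + 60) = t_k.
Telescope: S(n) = s_(n+1) − s_(1) = 5*(-n**2 - 9*n - 8)/(12*(n**2 + 9*n + 20)) − (-1/6) = n*(-n - 9)/(4*(n**2 + 9*n + 20)).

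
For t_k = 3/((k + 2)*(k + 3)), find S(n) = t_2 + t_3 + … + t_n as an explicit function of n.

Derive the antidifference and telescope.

t_(k+1)/t_k = (k + 2)/(k + 4).
Factor: A=k + 2; B=k + 4; C=1.
Solve (k + 2)·f(k+1) − (k + 3)·f(k) = 1.
d = 1 from the (1,1,0) case.
Solving with deg f ≤ 1: f(k) = k/2.
Certificate R = B(k−1)f/C = k*(k + 3)/2 gives s_k = 3*k/(2*(k + 2)).
Δs = 3/(k**2 + 5*k + 6), as required.
Telescope: S(n) = s_(n+1) − s_(2) = 3*(n + 1)/(2*(n + 3)) − (3/4) = 3*(n - 1)/(4*(n + 3)).

S(n) = 3*(n - 1)/(4*(n + 3))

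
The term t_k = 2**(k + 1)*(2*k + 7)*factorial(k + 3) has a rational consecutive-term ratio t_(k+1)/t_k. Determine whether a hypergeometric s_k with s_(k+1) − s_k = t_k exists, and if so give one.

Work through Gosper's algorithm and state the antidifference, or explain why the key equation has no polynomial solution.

Step 1: r(k) = 2*(k + 4)*(2*k + 9)/(2*k + 7).
So A=2*k + 8 and B=1, with C=k + 7/2.
Set up (2*k + 8)·f(k+1) − (1)·f(k) − (k + 7/2) = 0.
Degrees (1,0,1) ⇒ d ≤ 0.
Solve for f: f(k) = 1/2 (degree 0 ≤ 0).
So s_k = (B(k−1)f/C)·t_k = (1/(2*k + 7))·t_k = 2**(k + 1)*factorial(k + 3).
Δs = 2**(k + 1)*(2*k + 7)*factorial(k + 3), as required.

s_k = 2**(k + 1)*factorial(k + 3)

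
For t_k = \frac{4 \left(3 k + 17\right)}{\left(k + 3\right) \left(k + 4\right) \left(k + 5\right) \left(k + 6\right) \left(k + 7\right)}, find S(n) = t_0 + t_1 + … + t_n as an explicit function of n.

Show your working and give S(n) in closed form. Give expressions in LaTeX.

r(k) = (k + 3)*(3*k + 20)/((k + 8)*(3*k + 17)) after simplifying.
Factor: A=k + 3; B=k + 8; C=k + 17/3.
Need (k + 3)·f(k+1) − (k + 7)·f(k) = k + 17/3.
Degrees (1,1,1) ⇒ d ≤ 4.
Solving with deg f ≤ 4: f(k) = k*(k + 5)*(k**2 + 13*k + 54)/216.
Get s_k = R·t_k = k*(k**2 + 13*k + 54)/(18*(k**3 + 13*k**2 + 54*k + 72)) with R(k) = B(k−1)f(k)/C(k) = k*(k + 5)*(k + 7)*(k**2 + 13*k + 54)/(72*(3*k + 17)).
Δs = 4*(3*k + 17)/(k**5 + 25*k**4 + 245*k**3 + 1175*k**2 + 2754*k + 2520), as required.
Evaluate: s_(n+1) = (n**3 + 16*n**2 + 83*n + 68)/(18*(n**3 + 16*n**2 + 83*n + 140)); subtract s_(0) = 0 ⇒ S(n) = (n**3 + 16*n**2 + 83*n + 68)/(18*(n**3 + 16*n**2 + 83*n + 140)).

S(n) = \frac{n^{3} + 16 n^{2} + 83 n + 68}{18 \left(n^{3} + 16 n^{2} + 83 n + 140\right)}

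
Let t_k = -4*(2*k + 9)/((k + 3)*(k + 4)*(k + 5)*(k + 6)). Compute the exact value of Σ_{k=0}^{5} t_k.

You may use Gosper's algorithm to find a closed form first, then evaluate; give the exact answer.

r(k) = (k + 3)*(2*k + 11)/((k + 7)*(2*k + 9)) after simplifying.
Normal form (A,B,C) = (k + 3, k + 7, k + 9/2).
Key eq: (k + 3)·f(k+1) = (k + 6)·f(k) + (k + 9/2).
Bound: deg f ≤ 3.
A polynomial solution: f(k) = k*(k + 4)*(k + 8)/30.
R(k) = B(k−1)·f(k)/C(k) = k*(k + 4)*(k + 6)*(k + 8)/(15*(2*k + 9)); s_k = R·t_k = 4*k*(-k - 8)/(15*(k**2 + 8*k + 15)).
Verify: 4*(-2*k - 9)/(k**4 + 18*k**3 + 119*k**2 + 342*k + 360) matches t_k.
Σ_(k=0)^(5) t_k = s_(6) − s_(0) = -112/495 − (0) = -112/495.

Σ = -112/495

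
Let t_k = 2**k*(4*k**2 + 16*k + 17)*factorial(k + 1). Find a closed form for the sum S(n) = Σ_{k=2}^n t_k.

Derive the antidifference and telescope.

Step 1: r(k) = 2*(4*k**3 + 32*k**2 + 85*k + 74)/(4*k**2 + 16*k + 17).
Factor: A=2*k + 4; B=1; C=k**2 + 4*k + 17/4.
Set up (2*k + 4)·f(k+1) − (1)·f(k) − (k**2 + 4*k + 17/4) = 0.
From deg A=1, deg B=0, deg C=2: d=1.
Solving with deg f ≤ 1: f(k) = (2*k + 3)/4.
Then R = B(k−1)f/C = (2*k + 3)/(4*k**2 + 16*k + 17), so s_k = R(k)·t_k = 2**k*(2*k + 3)*factorial(k + 1).
s_(k+1) − s_k = 2**k*(4*k**2 + 16*k + 17)*factorial(k + 1) = t_k.
Telescope: S(n) = s_(n+1) − s_(2) = 2**(n + 1)*(2*n + 5)*factorial(n + 2) − (168) = 4*2**n*n*factorial(n + 2) + 10*2**n*factorial(n + 2) - 168.

S(n) = 4*2**n*n*factorial(n + 2) + 10*2**n*factorial(n + 2) - 168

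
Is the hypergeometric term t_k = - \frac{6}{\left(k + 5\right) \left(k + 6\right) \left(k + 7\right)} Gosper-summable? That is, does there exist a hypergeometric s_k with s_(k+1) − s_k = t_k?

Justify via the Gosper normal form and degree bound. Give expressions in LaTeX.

Yes. s_k = \frac{k \left(- k - 11\right)}{10 \left(k + 5\right) \left(k + 6\right)}.

The ratio is (k + 5)/(k + 8).
Gosper form: A/B · C(k+1)/C(k) with A=k + 5, B=k + 8, C=1.
Solve (k + 5)·f(k+1) − (k + 7)·f(k) = 1.
Degrees (1,1,0) ⇒ d ≤ 2.
Solve for f: f(k) = k*(k + 11)/60 (degree 2 ≤ 2).
Then R = B(k−1)f/C = k*(k + 7)*(k + 11)/60, so s_k = R(k)·t_k = k*(-k - 11)/(10*(k + 5)*(k + 6)).
Verify: -6/(k**3 + 18*k**2 + 107*k + 210) matches t_k.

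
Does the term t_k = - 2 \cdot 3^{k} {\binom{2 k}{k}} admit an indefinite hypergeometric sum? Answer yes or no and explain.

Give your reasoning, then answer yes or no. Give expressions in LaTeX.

No. Not Gosper-summable.

t_(k+1)/t_k = 6*(2*k + 1)/(k + 1).
A = 12*k + 6, B = k + 1, C = 1.
Key eq: (12*k + 6)·f(k+1) = (k)·f(k) + (1).
Degrees (1,1,0) ⇒ d ≤ -1.
deg f ≤ -1 is impossible — no certificate.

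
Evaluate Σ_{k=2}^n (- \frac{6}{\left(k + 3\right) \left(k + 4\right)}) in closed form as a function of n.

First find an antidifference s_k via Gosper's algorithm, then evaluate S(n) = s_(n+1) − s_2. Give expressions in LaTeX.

r(k) = (k + 3)/(k + 5) after simplifying.
A = k + 3, B = k + 5, C = 1.
Solve (k + 3)·f(k+1) − (k + 4)·f(k) = 1.
From deg A=1, deg B=1, deg C=0: d=1.
Solve for f: f(k) = k/3 (degree 1 ≤ 1).
R(k) = B(k−1)·f(k)/C(k) = k*(k + 4)/3; s_k = R·t_k = -2*k/(k + 3).
Δs = -6/(k**2 + 7*k + 12), as required.
s_(n+1) = 2*(-n - 1)/(n + 4) and s_(2) = -4/5, so S(n) = 6*(1 - n)/(5*(n + 4)).

S(n) = \frac{6 \left(1 - n\right)}{5 \left(n + 4\right)}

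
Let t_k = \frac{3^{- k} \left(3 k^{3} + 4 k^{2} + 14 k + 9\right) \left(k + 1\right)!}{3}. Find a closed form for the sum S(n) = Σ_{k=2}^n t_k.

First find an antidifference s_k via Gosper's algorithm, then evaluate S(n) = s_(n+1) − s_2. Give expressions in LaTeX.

S(n) = 3^{- n - 1} \left(- 26 \cdot 3^{n} + 3 n^{4} n! + 16 n^{3} n! + 30 n^{2} n! + 23 n n! + 6 n!\right)

Compute t_(k+1)/t_k: get (3*k**4 + 19*k**3 + 57*k**2 + 92*k + 60)/(3*(3*k**3 + 4*k**2 + 14*k + 9)).
A = k/3 + 2/3, B = 1, C = k**3 + 4*k**2/3 + 14*k/3 + 3.
Set up (k/3 + 2/3)·f(k+1) − (1)·f(k) − (k**3 + 4*k**2/3 + 14*k/3 + 3) = 0.
From deg A=1, deg B=0, deg C=3: d=2.
A polynomial solution: f(k) = 3*k**2 + k - 1.
So s_k = (B(k−1)f/C)·t_k = (3*(3*k**2 + k - 1)/(3*k**3 + 4*k**2 + 14*k + 9))·t_k = (3*k**2 + k - 1)*factorial(k + 1)/3**k.
Δs = (3*k**3 + 4*k**2 + 14*k + 9)*factorial(k + 1)/(3*3**k), as required.
Σ_(k=2)^n t_k = s_(n+1) − s_(2) = (3**(-n - 1)*(3*n**2 + 7*n + 3)*factorial(n + 2)) − (26/3), i.e. 3**(-n - 1)*(-26*3**n + 3*n**4*factorial(n) + 16*n**3*factorial(n) + 30*n**2*factorial(n) + 23*n*factorial(n) + 6*factorial(n)).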